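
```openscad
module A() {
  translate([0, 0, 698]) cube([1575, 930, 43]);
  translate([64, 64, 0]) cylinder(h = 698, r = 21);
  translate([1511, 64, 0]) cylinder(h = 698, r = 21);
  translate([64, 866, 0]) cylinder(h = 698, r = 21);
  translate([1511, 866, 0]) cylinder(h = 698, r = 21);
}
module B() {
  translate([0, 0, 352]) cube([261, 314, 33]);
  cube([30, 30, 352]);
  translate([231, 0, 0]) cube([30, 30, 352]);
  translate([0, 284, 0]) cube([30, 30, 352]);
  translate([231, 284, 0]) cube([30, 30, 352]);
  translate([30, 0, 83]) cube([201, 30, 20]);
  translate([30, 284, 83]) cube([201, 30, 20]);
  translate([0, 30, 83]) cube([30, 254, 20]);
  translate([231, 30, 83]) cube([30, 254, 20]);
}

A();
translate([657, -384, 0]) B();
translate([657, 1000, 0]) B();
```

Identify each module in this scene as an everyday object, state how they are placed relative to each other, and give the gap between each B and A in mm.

Each stool's nearest face is 70 mm from the table's bounding box.

A is a table. B is a stool. Two stools sit around the table at the −y, +y sides. The gap between each stool and the table is 70 mm.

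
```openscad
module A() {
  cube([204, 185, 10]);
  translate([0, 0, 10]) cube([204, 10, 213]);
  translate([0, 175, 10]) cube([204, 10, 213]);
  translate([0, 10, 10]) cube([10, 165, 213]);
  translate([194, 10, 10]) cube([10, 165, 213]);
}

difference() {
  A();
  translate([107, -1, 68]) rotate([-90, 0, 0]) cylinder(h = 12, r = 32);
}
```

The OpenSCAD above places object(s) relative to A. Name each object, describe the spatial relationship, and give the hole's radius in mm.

A is an open box. The open box has a circular hole through its front wall. The hole's radius is 32 mm.

The subtracted cylinder has r = 32 mm.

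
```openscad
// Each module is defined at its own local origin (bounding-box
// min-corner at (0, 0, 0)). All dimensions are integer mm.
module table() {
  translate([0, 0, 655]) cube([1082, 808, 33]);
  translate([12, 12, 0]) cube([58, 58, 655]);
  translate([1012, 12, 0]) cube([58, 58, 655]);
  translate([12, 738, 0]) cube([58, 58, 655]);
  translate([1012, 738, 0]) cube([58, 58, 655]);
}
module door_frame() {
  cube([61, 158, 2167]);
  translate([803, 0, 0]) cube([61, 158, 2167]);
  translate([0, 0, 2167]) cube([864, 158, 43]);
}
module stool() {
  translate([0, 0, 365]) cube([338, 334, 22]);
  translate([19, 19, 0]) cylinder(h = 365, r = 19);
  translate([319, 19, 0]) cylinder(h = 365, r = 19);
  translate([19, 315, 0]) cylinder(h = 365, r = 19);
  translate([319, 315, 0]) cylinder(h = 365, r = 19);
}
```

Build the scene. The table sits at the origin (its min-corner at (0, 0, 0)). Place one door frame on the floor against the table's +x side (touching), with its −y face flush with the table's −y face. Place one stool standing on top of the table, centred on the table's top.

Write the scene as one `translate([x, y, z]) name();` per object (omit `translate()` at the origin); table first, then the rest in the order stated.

table();
translate([1082, 0, 0]) door_frame();
translate([372, 237, 688]) stool();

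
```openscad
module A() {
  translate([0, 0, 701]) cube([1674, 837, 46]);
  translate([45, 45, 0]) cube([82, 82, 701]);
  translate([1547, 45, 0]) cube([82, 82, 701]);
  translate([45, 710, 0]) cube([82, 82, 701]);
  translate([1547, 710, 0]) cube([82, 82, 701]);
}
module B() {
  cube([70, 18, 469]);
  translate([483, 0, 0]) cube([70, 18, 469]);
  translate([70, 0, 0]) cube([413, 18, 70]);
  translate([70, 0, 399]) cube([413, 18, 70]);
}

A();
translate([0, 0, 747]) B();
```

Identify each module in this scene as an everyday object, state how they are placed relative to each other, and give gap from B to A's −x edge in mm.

A is a table. B is a picture frame. The picture frame is on top of the table. The gap from the picture frame to the table's −x edge is 0 mm.

The picture frame's min-x is at 0; the table's min-x is 0; gap = 0 mm.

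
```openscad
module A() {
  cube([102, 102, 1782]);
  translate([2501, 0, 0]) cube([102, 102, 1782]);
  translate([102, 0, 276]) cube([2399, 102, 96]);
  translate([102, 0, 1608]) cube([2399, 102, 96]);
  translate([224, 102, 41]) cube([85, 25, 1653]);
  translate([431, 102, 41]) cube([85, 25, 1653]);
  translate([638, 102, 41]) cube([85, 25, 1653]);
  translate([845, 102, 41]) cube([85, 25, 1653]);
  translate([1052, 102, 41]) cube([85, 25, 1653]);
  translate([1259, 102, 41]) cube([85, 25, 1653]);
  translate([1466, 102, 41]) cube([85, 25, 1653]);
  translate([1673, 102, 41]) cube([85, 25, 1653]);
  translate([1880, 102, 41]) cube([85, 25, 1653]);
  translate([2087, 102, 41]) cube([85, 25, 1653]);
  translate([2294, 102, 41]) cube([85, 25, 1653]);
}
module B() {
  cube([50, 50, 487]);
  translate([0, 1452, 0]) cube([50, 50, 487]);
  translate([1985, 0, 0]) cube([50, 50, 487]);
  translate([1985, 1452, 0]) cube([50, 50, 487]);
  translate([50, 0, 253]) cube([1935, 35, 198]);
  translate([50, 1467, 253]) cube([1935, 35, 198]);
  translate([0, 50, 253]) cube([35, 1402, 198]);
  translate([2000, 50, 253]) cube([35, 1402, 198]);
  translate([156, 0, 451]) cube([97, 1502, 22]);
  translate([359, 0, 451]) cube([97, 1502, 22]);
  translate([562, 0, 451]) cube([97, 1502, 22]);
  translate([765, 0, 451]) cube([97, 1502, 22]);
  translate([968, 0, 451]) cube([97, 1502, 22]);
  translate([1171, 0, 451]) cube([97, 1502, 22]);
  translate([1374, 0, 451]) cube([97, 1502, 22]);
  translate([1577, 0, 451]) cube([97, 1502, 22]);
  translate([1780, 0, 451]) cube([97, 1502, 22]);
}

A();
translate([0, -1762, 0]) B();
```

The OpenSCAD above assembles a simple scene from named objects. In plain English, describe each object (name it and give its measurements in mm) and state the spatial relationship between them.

A is a fence section. Two 102×102 mm posts, 1782 mm tall, stand on the floor with a clear span of 2399 mm between their inner faces. Two horizontal rails of 102×96 mm section span the gap between the posts with their undersides at z = 276 mm and z = 1608 mm, flush with the posts' −y face. 11 pickets, each 85 mm wide, 25 mm thick and 1653 mm tall, are fixed to the +y face of the rails with their bottoms at z = 41 mm, evenly spaced across the span with equal gaps (rounded down to the nearest mm) at the −x end and between each pair — any rounding remainder accumulates at the +x end.

B is a bed frame 2035 mm long (x) by 1502 mm wide (y). Four 50×50 mm corner posts, 487 mm tall, at the corners of the footprint. Four rails of 35 mm thickness and 198 mm height run between adjacent posts with their undersides at z = 253 mm, their outer faces flush with the outside of the frame (the two x-running rails run between the posts' inner faces; the two y-running rails run between the posts' inner faces). 9 slats, each 97 mm wide (x) and 22 mm thick, lie across the top of the two x-running rails, running the full 1502 mm width of the frame in y; the slats are evenly spaced along x between the inner faces of the end posts with equal gaps (rounded down to the nearest mm) at the −x end and between each pair — any rounding remainder accumulates at the +x end.

The bed frame is on the floor beside the fence section on its −y side.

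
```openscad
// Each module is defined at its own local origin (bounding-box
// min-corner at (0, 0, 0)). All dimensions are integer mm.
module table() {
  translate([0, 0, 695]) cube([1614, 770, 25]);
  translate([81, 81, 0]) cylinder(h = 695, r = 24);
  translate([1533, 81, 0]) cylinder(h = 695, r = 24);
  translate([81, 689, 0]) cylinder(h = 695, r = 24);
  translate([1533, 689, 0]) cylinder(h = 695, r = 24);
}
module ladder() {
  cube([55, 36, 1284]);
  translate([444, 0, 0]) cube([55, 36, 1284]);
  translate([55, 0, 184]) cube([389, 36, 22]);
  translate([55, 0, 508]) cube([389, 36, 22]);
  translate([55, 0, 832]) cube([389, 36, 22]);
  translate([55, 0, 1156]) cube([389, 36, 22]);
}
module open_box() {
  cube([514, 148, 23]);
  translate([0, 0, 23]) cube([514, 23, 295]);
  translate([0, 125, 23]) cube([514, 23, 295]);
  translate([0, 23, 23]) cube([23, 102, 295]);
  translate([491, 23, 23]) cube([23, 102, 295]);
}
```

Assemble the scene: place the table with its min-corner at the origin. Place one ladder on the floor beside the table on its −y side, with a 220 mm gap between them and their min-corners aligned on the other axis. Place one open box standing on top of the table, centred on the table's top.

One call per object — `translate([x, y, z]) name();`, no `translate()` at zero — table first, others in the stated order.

table();
translate([0, -256, 0]) ladder();
translate([550, 311, 720]) open_box();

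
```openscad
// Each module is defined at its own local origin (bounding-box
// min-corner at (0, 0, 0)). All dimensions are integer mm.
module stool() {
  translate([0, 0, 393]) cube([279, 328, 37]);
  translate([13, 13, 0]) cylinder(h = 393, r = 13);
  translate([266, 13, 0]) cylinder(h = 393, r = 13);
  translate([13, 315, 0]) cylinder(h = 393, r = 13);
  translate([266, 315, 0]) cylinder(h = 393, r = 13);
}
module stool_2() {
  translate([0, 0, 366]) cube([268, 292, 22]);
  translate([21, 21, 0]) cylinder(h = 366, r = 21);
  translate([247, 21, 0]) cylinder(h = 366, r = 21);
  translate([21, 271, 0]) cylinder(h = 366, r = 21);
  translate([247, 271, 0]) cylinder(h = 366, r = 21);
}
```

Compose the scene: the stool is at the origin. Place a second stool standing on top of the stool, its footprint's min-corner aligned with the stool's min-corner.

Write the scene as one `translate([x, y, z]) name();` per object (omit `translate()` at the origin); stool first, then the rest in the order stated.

stool();
translate([0, 0, 430]) stool_2();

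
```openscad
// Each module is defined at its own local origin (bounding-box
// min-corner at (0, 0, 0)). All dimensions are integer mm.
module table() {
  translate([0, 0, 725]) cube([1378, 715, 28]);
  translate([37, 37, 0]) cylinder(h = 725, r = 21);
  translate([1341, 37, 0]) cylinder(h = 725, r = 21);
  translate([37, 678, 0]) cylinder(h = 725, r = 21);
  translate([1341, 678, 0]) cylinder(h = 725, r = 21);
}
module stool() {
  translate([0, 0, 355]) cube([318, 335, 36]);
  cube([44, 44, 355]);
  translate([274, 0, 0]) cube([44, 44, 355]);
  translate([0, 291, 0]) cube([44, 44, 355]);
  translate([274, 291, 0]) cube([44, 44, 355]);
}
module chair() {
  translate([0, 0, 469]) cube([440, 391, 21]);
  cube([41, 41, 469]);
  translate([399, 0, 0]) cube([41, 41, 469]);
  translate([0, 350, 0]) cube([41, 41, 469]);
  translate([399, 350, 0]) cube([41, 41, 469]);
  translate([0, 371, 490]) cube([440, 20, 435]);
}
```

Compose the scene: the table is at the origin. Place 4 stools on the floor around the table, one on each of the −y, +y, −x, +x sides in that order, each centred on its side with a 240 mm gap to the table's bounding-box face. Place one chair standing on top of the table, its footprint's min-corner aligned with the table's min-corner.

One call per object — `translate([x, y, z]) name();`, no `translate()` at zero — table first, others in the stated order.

table();
translate([530, -575, 0]) stool();
translate([530, 955, 0]) stool();
translate([-558, 190, 0]) stool();
translate([1618, 190, 0]) stool();
translate([0, 0, 753]) chair();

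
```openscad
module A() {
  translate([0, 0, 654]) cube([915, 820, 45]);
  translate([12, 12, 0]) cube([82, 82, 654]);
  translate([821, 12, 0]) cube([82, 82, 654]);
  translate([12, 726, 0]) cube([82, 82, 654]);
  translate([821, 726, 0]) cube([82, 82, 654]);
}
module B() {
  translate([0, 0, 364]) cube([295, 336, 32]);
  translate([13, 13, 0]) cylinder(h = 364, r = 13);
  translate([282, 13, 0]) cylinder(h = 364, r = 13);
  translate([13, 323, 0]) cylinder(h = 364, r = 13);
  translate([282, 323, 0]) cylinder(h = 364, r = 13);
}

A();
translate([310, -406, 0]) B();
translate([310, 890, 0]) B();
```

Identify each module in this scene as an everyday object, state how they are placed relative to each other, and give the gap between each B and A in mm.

A is a table. B is a stool. Two stools sit around the table at the −y, +y sides. The gap between each stool and the table is 70 mm.

Each stool's nearest face is 70 mm from the table's bounding box.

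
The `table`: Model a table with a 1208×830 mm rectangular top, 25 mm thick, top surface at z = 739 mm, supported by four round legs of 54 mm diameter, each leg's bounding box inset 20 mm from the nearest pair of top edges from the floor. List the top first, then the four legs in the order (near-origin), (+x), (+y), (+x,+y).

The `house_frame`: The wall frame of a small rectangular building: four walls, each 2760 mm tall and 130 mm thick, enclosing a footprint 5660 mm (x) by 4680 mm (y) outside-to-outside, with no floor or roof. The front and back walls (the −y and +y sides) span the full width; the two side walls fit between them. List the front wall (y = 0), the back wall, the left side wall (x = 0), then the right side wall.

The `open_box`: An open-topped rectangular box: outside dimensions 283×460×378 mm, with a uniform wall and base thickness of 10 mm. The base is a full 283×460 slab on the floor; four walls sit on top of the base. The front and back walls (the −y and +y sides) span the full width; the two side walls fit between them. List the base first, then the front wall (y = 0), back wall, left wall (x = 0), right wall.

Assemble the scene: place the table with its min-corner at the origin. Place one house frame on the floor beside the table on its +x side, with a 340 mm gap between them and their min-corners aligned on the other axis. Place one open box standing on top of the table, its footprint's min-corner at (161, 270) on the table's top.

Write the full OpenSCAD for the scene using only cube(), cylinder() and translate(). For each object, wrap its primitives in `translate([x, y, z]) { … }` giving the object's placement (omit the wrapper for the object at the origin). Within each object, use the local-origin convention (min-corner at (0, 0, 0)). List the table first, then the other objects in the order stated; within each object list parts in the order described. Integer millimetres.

translate([0, 0, 714]) cube([1208, 830, 25]);
translate([47, 47, 0]) cylinder(h = 714, r = 27);
translate([1161, 47, 0]) cylinder(h = 714, r = 27);
translate([47, 783, 0]) cylinder(h = 714, r = 27);
translate([1161, 783, 0]) cylinder(h = 714, r = 27);
translate([1548, 0, 0]) {
  cube([5660, 130, 2760]);
  translate([0, 4550, 0]) cube([5660, 130, 2760]);
  translate([0, 130, 0]) cube([130, 4420, 2760]);
  translate([5530, 130, 0]) cube([130, 4420, 2760]);
}
translate([161, 270, 739]) {
  cube([283, 460, 10]);
  translate([0, 0, 10]) cube([283, 10, 368]);
  translate([0, 450, 10]) cube([283, 10, 368]);
  translate([0, 10, 10]) cube([10, 440, 368]);
  translate([273, 10, 10]) cube([10, 440, 368]);
}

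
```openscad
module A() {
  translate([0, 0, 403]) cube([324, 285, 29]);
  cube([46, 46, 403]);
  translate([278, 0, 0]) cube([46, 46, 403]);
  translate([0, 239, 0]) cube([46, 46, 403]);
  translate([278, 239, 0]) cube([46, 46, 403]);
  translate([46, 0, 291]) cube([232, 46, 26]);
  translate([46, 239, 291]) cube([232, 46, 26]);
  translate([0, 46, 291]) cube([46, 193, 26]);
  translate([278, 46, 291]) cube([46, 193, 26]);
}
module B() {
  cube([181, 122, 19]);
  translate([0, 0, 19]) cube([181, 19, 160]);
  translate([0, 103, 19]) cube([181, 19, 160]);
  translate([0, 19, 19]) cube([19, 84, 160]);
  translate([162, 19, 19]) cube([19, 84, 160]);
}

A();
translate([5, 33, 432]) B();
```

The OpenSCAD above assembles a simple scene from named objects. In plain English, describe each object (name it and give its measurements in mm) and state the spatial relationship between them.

A is a four-legged stool. The seat is 324×285 mm, 29 mm thick, top at z = 432 mm. It stands on four square legs, each 46×46 mm in cross-section, from z = 0 to the seat underside, each flush with a corner of the seat. Four stretchers, 46 mm wide and 26 mm tall, connect adjacent legs with their undersides at z = 291 mm, each running between the inner faces of the legs it joins and aligned with the legs' outer faces on the other axis.

B is an open-topped rectangular box: outside dimensions 181×122×179 mm, with a uniform wall and base thickness of 19 mm. The base is a full 181×122 slab on the floor; four walls sit on top of the base. The front and back walls (the −y and +y sides) span the full width; the two side walls fit between them.

The open box is on top of the stool.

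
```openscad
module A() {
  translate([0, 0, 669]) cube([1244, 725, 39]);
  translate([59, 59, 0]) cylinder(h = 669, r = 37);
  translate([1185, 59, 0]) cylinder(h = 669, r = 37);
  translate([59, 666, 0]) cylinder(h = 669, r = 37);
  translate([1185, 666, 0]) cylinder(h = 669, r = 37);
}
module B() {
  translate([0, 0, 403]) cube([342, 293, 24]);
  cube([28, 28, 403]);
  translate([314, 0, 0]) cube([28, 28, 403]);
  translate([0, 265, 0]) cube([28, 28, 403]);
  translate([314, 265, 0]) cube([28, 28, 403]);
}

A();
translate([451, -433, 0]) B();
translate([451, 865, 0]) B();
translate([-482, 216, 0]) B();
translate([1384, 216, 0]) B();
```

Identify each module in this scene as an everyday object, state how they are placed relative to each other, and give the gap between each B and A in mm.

Each stool's nearest face is 140 mm from the table's bounding box.

A is a table. B is a stool. Four stools sit around the table at the −y, +y, −x, +x sides. The gap between each stool and the table is 140 mm.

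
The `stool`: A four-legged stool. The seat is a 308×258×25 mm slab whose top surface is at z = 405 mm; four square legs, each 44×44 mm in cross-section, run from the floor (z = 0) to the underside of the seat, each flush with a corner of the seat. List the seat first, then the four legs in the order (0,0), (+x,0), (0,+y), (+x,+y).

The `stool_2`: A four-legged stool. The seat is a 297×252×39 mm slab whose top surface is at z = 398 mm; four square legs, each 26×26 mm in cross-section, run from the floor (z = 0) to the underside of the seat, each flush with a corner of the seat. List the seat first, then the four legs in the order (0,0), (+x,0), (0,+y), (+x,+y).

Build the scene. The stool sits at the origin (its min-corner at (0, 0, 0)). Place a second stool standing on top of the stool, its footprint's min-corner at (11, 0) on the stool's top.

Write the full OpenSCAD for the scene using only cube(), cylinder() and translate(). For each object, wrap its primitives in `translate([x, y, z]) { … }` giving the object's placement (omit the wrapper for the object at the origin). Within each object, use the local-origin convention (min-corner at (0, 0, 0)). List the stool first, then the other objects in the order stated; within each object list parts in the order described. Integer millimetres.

translate([0, 0, 380]) cube([308, 258, 25]);
cube([44, 44, 380]);
translate([264, 0, 0]) cube([44, 44, 380]);
translate([0, 214, 0]) cube([44, 44, 380]);
translate([264, 214, 0]) cube([44, 44, 380]);
translate([11, 0, 405]) {
  translate([0, 0, 359]) cube([297, 252, 39]);
  cube([26, 26, 359]);
  translate([271, 0, 0]) cube([26, 26, 359]);
  translate([0, 226, 0]) cube([26, 26, 359]);
  translate([271, 226, 0]) cube([26, 26, 359]);
}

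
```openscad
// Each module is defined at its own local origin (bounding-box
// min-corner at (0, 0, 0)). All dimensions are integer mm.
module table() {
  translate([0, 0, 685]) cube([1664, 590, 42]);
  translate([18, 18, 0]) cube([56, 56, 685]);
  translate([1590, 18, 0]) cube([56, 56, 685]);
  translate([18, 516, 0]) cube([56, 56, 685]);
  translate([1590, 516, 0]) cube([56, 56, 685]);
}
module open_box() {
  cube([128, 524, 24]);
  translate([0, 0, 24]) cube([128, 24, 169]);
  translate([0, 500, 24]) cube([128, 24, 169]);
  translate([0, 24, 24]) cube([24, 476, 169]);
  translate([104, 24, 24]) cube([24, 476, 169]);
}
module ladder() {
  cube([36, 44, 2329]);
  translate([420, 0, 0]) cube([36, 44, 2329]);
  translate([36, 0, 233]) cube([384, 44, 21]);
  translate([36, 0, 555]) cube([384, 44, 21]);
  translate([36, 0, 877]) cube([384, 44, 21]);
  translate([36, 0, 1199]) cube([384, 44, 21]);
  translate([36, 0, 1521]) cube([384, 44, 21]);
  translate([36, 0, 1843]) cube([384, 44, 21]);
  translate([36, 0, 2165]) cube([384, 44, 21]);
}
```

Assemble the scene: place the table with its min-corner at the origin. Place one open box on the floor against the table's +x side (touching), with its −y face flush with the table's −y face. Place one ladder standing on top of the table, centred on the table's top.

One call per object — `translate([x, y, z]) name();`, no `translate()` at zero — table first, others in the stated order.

table();
translate([1664, 0, 0]) open_box();
translate([604, 273, 727]) ladder();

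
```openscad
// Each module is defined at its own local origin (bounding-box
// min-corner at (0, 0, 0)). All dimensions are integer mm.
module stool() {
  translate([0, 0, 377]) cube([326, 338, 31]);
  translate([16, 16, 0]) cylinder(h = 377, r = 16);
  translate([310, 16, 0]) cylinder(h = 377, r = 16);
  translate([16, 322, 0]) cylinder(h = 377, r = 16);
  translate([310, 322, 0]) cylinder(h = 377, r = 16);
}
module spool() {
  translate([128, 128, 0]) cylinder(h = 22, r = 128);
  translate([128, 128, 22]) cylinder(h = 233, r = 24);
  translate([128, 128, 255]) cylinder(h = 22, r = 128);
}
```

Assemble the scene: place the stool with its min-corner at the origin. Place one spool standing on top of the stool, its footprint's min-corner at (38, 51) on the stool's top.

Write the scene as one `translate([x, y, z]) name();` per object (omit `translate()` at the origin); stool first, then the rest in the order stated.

stool();
translate([38, 51, 408]) spool();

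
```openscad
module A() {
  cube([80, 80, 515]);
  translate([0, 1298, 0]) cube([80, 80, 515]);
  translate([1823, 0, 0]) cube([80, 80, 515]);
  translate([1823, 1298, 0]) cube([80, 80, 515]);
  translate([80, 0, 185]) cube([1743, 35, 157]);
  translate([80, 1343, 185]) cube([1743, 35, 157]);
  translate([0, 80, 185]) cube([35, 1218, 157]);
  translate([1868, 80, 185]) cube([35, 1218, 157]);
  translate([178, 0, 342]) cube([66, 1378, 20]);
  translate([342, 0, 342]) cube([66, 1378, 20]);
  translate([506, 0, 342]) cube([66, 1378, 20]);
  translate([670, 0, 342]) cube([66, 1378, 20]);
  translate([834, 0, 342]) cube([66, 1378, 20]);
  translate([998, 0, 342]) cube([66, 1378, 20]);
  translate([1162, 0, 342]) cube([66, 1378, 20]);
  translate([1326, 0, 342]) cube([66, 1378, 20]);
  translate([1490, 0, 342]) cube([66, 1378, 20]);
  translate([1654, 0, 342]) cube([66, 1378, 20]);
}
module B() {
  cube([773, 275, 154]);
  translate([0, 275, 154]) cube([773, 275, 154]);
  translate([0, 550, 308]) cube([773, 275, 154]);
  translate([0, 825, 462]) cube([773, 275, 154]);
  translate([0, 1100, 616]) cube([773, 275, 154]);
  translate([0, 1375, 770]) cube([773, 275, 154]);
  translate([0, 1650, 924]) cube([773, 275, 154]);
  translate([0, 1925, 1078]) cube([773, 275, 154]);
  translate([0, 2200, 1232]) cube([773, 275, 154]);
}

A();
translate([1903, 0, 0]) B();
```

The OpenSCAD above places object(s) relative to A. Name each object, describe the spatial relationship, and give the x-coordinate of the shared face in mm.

A is a bed frame. B is a staircase. The staircase is against the bed frame's +x side, with their −y faces flush. The x-coordinate of the shared face is 1903 mm.

The bed frame's +x face and the staircase's −x face are both at x = 1903 mm.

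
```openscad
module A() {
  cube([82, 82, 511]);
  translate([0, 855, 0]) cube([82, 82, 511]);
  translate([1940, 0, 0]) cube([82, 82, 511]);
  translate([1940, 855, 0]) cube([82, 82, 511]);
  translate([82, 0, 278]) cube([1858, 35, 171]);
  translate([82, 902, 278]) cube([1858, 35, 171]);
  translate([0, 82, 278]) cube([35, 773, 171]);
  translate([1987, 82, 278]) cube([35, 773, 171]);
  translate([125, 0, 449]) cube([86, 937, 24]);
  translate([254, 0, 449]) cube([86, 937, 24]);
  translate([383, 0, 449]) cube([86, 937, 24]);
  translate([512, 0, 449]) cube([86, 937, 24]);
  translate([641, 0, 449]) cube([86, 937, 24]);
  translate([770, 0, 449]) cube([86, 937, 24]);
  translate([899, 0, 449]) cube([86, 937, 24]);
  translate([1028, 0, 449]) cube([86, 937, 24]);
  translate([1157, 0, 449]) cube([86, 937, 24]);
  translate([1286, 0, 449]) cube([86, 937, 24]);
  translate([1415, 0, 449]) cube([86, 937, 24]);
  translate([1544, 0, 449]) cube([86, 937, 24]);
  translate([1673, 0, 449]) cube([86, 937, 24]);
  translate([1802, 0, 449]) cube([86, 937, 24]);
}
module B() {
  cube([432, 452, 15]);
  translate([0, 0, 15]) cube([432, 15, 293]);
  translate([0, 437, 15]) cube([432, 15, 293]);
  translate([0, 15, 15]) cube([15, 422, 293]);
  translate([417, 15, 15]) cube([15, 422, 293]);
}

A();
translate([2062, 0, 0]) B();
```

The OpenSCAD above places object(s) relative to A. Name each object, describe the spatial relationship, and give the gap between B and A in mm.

A is a bed frame. B is an open box. The open box is on the floor beside the bed frame on its +x side. The gap between the open box and the bed frame is 40 mm.

The open box's nearest face is 40 mm from the bed frame's +x face.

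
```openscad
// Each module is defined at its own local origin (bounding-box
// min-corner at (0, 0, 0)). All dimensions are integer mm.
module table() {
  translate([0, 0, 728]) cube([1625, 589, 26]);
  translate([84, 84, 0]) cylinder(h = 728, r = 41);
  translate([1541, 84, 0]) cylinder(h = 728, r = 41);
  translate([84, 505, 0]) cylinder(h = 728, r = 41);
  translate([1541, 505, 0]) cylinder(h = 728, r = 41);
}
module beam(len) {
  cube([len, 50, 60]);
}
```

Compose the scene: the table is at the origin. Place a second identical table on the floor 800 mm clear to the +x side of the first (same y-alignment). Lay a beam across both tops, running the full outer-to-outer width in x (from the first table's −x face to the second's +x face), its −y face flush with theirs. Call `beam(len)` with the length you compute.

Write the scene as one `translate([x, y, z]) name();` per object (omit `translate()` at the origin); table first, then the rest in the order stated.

table();
translate([2425, 0, 0]) table();
translate([0, 0, 754]) beam(4050);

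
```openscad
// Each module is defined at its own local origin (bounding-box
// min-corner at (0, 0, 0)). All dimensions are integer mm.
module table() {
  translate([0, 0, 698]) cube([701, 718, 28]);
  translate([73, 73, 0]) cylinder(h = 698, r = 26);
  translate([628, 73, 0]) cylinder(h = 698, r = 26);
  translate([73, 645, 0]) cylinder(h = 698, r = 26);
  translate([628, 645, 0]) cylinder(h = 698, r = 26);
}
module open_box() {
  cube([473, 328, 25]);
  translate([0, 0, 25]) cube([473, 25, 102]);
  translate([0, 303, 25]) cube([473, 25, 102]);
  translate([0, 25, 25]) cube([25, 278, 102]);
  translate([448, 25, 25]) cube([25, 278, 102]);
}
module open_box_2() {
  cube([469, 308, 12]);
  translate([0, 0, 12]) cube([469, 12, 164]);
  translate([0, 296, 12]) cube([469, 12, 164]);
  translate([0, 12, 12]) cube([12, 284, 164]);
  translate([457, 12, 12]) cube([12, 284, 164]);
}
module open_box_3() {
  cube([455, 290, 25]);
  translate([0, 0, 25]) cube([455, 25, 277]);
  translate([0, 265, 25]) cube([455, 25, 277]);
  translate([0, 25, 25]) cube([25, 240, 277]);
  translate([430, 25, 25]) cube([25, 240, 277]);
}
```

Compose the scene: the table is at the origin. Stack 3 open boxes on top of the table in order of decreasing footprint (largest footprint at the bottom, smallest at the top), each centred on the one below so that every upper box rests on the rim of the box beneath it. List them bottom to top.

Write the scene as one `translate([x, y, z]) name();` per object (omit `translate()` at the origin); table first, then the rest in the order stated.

table();
translate([114, 195, 726]) open_box();
translate([116, 205, 853]) open_box_2();
translate([123, 214, 1029]) open_box_3();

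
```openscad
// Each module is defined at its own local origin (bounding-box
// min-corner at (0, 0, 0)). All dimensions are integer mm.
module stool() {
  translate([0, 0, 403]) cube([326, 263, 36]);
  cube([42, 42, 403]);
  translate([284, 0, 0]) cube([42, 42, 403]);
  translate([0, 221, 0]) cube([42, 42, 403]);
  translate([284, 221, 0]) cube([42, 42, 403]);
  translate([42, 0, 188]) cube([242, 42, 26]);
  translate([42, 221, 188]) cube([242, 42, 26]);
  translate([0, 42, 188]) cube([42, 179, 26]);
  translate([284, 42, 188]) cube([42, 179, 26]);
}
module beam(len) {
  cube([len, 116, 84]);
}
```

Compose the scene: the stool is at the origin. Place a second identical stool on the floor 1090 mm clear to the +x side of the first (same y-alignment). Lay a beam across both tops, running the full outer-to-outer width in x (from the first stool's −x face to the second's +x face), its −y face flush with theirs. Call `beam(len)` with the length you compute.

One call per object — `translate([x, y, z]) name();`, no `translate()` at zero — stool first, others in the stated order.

stool();
translate([1416, 0, 0]) stool();
translate([0, 0, 439]) beam(1742);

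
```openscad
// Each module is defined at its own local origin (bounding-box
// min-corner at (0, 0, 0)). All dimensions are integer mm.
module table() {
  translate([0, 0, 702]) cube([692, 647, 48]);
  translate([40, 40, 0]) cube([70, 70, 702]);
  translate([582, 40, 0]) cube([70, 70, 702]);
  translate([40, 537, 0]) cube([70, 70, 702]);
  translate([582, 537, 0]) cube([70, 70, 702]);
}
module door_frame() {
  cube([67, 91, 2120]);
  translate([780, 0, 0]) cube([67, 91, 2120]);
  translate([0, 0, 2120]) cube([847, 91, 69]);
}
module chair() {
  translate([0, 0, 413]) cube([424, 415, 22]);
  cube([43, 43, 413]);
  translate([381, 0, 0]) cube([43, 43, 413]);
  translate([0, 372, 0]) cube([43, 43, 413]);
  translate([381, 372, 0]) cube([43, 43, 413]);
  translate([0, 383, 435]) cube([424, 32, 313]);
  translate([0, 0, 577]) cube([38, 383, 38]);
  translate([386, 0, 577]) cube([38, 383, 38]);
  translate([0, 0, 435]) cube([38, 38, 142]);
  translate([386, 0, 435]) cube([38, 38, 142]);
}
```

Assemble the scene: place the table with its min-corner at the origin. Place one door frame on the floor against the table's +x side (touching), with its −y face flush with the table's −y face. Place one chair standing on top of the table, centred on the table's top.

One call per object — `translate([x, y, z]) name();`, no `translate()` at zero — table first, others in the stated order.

table();
translate([692, 0, 0]) door_frame();
translate([134, 116, 750]) chair();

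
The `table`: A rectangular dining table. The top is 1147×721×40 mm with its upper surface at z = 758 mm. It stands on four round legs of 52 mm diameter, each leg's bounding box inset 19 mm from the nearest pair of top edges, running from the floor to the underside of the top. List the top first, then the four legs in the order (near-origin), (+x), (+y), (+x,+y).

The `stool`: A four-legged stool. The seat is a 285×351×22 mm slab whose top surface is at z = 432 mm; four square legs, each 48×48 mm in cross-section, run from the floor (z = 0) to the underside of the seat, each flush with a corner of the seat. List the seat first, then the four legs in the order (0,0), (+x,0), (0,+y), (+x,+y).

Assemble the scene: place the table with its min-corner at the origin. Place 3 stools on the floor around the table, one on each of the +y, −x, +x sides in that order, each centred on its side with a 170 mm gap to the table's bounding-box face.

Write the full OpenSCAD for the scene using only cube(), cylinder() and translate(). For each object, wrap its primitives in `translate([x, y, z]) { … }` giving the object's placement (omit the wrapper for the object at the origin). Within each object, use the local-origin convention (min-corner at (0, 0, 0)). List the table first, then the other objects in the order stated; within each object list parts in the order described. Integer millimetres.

translate([0, 0, 718]) cube([1147, 721, 40]);
translate([45, 45, 0]) cylinder(h = 718, r = 26);
translate([1102, 45, 0]) cylinder(h = 718, r = 26);
translate([45, 676, 0]) cylinder(h = 718, r = 26);
translate([1102, 676, 0]) cylinder(h = 718, r = 26);
translate([431, 891, 0]) {
  translate([0, 0, 410]) cube([285, 351, 22]);
  cube([48, 48, 410]);
  translate([237, 0, 0]) cube([48, 48, 410]);
  translate([0, 303, 0]) cube([48, 48, 410]);
  translate([237, 303, 0]) cube([48, 48, 410]);
}
translate([-455, 185, 0]) {
  translate([0, 0, 410]) cube([285, 351, 22]);
  cube([48, 48, 410]);
  translate([237, 0, 0]) cube([48, 48, 410]);
  translate([0, 303, 0]) cube([48, 48, 410]);
  translate([237, 303, 0]) cube([48, 48, 410]);
}
translate([1317, 185, 0]) {
  translate([0, 0, 410]) cube([285, 351, 22]);
  cube([48, 48, 410]);
  translate([237, 0, 0]) cube([48, 48, 410]);
  translate([0, 303, 0]) cube([48, 48, 410]);
  translate([237, 303, 0]) cube([48, 48, 410]);
}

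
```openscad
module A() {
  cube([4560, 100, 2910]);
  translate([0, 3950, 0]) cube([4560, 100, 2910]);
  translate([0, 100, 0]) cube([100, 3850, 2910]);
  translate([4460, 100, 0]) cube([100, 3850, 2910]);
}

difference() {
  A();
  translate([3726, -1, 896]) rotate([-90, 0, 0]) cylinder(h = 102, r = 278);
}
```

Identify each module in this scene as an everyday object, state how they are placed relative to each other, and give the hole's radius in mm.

The subtracted cylinder has r = 278 mm.

A is a house frame. The house frame has a circular hole through its front wall. The hole's radius is 278 mm.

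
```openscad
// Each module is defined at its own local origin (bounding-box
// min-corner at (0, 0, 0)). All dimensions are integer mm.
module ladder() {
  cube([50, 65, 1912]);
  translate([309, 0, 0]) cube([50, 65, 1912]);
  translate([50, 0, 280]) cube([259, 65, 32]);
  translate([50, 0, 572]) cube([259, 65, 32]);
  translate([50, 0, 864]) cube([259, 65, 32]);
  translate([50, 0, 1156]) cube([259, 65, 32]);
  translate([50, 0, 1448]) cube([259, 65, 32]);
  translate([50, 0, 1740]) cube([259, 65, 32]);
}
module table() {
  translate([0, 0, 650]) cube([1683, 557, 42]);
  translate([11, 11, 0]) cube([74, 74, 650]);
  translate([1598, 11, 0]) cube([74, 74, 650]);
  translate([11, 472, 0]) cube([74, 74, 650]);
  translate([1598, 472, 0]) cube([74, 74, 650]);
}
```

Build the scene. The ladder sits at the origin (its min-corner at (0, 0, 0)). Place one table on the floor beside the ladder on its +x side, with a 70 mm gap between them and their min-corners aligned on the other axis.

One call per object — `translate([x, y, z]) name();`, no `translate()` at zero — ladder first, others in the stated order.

ladder();
translate([429, 0, 0]) table();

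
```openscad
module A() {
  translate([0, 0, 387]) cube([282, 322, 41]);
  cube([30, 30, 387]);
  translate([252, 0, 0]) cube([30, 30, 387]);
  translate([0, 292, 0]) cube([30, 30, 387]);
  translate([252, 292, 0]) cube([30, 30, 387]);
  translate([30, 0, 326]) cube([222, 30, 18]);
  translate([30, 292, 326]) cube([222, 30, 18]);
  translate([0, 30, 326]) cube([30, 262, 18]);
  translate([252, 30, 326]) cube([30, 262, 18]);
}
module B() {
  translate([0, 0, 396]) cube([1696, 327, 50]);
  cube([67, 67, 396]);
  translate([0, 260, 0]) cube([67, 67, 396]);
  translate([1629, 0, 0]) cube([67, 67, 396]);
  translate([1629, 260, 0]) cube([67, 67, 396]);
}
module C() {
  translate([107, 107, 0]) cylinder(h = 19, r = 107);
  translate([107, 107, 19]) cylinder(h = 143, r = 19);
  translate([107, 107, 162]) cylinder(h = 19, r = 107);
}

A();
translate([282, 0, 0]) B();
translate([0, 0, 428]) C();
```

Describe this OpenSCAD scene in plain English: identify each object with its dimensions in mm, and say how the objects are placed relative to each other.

A is a four-legged stool. The seat is a 282×322×41 mm slab whose top surface is at z = 428 mm; four square legs, each 30×30 mm in cross-section, run from the floor (z = 0) to the underside of the seat, each flush with a corner of the seat. Four stretchers, 30 mm wide and 18 mm tall, connect adjacent legs with their undersides at z = 326 mm, each running between the inner faces of the legs it joins and aligned with the legs' outer faces on the other axis.

B is a long wooden bench with a 1696 mm (x) × 327 mm (y) seat, 50 mm thick, its top surface 446 mm above the floor. Four 67 mm square legs at the seat corners, flush with the edges, run from z = 0 to the seat underside.

C is a spool: two coaxial disc flanges of radius 107 mm and thickness 19 mm, joined by a core cylinder of radius 19 mm and height 143 mm. The lower flange rests on z = 0 and the three cylinders share a vertical axis.

The bench is against the stool's +x side, with their −y faces flush. The spool is on top of the stool.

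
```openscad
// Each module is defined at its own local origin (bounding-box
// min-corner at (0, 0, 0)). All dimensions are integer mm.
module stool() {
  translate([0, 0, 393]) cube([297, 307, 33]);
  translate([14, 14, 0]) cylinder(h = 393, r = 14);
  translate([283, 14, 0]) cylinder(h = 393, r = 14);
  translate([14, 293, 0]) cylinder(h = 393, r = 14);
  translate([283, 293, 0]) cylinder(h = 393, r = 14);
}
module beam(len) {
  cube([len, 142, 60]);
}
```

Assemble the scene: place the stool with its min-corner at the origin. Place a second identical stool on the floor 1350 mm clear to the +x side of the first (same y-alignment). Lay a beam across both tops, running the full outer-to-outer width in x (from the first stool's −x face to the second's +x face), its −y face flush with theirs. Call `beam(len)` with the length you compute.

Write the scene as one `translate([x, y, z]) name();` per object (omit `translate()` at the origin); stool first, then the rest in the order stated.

stool();
translate([1647, 0, 0]) stool();
translate([0, 0, 426]) beam(1944);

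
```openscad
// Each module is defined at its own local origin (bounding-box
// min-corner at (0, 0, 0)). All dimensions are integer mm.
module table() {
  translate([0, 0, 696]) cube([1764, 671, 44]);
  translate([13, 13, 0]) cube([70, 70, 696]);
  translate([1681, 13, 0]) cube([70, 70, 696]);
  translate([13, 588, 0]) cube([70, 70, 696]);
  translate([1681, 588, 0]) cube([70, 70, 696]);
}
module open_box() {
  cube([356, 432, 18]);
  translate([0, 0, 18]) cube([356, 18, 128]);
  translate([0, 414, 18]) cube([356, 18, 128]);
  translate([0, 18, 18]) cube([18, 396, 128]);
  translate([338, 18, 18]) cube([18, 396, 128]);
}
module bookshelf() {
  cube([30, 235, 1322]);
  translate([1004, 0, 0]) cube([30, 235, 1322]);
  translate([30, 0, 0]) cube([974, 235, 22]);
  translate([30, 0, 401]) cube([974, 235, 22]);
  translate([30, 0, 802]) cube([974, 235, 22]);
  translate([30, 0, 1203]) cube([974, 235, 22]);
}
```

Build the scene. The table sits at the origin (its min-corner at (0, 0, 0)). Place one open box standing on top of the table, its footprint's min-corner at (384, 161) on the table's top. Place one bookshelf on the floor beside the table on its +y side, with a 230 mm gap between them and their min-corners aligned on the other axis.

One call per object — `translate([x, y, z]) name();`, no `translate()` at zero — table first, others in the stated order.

table();
translate([384, 161, 740]) open_box();
translate([0, 901, 0]) bookshelf();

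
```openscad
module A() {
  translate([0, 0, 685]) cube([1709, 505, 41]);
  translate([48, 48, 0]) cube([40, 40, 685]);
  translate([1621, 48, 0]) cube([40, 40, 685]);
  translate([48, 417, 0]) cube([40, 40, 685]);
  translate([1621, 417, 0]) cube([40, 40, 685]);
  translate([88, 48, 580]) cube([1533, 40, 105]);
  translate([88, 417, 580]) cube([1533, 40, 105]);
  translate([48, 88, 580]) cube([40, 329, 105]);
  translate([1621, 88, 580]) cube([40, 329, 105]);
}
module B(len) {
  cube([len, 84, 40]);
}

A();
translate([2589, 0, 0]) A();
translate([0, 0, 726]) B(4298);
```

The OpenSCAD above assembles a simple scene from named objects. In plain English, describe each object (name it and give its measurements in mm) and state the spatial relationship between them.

A is a rectangular dining table. The top is 1709×505×41 mm with its upper surface at z = 726 mm. It stands on four 40×40 mm square legs, each inset 48 mm from the nearest pair of top edges, running from the floor to the underside of the top. Four apron rails, 40 mm thick and 105 mm tall, run between adjacent legs with their top edges flush with the underside of the top and their outer faces flush with the legs' outer faces.

B is a rectangular beam 4298 mm long (x), 84 mm deep (y), 40 mm thick (z).

The beam spans the tops of two tables placed 880 mm apart, resting at z = 726 mm.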